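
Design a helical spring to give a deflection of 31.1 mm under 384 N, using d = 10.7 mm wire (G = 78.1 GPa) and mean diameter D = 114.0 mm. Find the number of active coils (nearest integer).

7

Required rate k = F/δ = 384/31.1 = 12.347 N/mm
N_a = Gd⁴/(8D³k) = (78.1×10³ × 10.7⁴)/(8 × 114.0³ × 12.347)
    = 1.02373e+09 / 1.46344e+08 = 6.995 → 7 coils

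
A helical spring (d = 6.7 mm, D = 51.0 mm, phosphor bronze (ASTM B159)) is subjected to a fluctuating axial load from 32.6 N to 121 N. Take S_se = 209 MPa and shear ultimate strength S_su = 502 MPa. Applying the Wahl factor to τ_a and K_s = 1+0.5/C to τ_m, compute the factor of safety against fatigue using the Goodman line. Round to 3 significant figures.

5.57

C = D/d = 51.0/6.7 = 7.6119; K_W = (4C−1)/(4C−4)+0.615/C = 1.1942; K_s = 1+0.5/C = 1.0657
F_a = (F_max−F_min)/2 = 44.2 N; F_m = (F_max+F_min)/2 = 76.8 N
τ_a = K_W·8F_aD/(πd³) = 1.1942 × 19.086 = 22.793 MPa
τ_m = K_s·8F_mD/(πd³) = 1.0657 × 33.162 = 35.341 MPa
Goodman: 1/n_f = τ_a/S_se + τ_m/S_su = 22.793/209 + 35.341/502 = 0.10906 + 0.07040 = 0.17946
n_f = 1/0.17946 = 5.572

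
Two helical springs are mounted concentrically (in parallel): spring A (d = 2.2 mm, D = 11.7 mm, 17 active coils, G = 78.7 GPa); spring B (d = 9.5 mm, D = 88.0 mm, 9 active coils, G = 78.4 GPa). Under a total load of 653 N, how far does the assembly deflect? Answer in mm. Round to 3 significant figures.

30.4 mm

k_A = Gd⁴/(8D³N_a) = (78.7×10³)(2.2⁴)/(8·11.7³·17) = 8.4639 N/mm
k_B = Gd⁴/(8D³N_a) = (78.4×10³)(9.5⁴)/(8·88.0³·9) = 13.015 N/mm
Parallel: k_eq = 8.4639 + 13.015 = 21.478 N/mm
δ = F/k_eq = 653/21.478 = 30.403 mm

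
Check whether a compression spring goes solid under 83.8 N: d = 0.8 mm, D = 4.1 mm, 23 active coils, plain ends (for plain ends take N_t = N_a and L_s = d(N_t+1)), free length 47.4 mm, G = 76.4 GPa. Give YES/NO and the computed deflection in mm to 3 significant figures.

k = Gd⁴/(8D³N_a) = (76.4×10³)(0.8⁴)/(8·4.1³·23) = 2.4677 N/mm
N_t = 23; L_s = 0.8·24 = 19.2 mm; δ_solid = L₀ − L_s = 47.4 − 19.2 = 28.2 mm
δ = F/k = 83.8/2.4677 = 33.959 mm
δ ≥ δ_solid → spring goes solid

YES, δ = 34.0 mm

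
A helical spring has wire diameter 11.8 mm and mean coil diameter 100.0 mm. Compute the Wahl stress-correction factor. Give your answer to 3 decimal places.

C = D/d = 100.0/11.8 = 8.4746
K_W = (4C−1)/(4C−4) + 0.615/C = 32.898/29.898 + 0.0726 = 1.1729

1.173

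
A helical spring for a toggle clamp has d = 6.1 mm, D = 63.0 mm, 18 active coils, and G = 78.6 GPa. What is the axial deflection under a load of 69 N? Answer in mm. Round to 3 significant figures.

22.8 mm

k = Gd⁴/(8D³N_a) = (78.6×10³)(6.1⁴)/(8·63.0³·18) = 3.0224 N/mm
δ = F/k = 69 / 3.0224 = 22.829 mm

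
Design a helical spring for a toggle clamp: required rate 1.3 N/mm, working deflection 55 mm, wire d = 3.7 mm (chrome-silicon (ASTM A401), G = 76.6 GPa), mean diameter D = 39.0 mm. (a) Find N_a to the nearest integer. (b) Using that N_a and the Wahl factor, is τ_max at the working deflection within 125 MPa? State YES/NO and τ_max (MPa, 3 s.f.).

(a) 23 coils; (b) NO, τ_max = 161 MPa

N_a = Gd⁴/(8D³k) = (76.6×10³)(3.7⁴)/(8·39.0³·1.3) = 23.27 → N_a = 23
Actual rate k = Gd⁴/(8D³·23) = 1.3153 N/mm
Working load F = kδ = 1.3153·55 = 72.341 N
C = 39.0/3.7 = 10.5405; K_W = (4C−1)/(4C−4)+0.615/C = 1.1370
τ_max = K_W·8FD/(πd³) = 1.1370·141.84 = 161.26 MPa
τ_max > 125 MPa → exceeds allowable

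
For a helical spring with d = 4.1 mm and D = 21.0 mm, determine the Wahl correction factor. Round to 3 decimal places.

1.302

C = D/d = 21.0/4.1 = 5.1220
K_W = (4C−1)/(4C−4) + 0.615/C = 19.488/16.488 + 0.1201 = 1.3020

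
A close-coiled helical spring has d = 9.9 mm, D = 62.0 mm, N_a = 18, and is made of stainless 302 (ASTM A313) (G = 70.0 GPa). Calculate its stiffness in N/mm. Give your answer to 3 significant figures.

k = Gd⁴/(8D³N_a) = (70.0×10³ × 9.9⁴) / (8 × 62.0³ × 18)
  = 6.72417e+08 / 3.43192e+07 = 19.593 N/mm

19.6 N/mm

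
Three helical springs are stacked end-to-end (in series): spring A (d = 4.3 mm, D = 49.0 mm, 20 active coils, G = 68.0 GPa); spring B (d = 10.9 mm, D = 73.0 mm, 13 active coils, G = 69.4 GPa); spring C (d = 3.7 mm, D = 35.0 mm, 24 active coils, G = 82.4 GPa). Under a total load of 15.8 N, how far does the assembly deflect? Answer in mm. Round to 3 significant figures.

21.9 mm

k_A = Gd⁴/(8D³N_a) = (68.0×10³)(4.3⁴)/(8·49.0³·20) = 1.235 N/mm
k_B = Gd⁴/(8D³N_a) = (69.4×10³)(10.9⁴)/(8·73.0³·13) = 24.214 N/mm
k_C = Gd⁴/(8D³N_a) = (82.4×10³)(3.7⁴)/(8·35.0³·24) = 1.876 N/mm
Series: 1/k_eq = 1/1.235 + 1/24.214 + 1/1.876 = 1.3841; k_eq = 0.72251 N/mm
δ = F/k_eq = 15.8/0.72251 = 21.868 mm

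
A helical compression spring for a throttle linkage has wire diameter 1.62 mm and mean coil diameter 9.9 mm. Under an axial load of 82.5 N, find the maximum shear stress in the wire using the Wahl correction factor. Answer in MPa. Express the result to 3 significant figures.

610 MPa

Spring index C = D/d = 9.9/1.62 = 6.1111
K_W = (4C−1)/(4C−4) + 0.615/C = 23.444/20.444 + 0.1006 = 1.2474
τ₀ = 8FD/(πd³) = 8·82.5·9.9/(π·1.62³) = 6534/13.357 = 489.2 MPa
τ_max = K·τ₀ = 1.2474 × 489.2 = 610.21 MPa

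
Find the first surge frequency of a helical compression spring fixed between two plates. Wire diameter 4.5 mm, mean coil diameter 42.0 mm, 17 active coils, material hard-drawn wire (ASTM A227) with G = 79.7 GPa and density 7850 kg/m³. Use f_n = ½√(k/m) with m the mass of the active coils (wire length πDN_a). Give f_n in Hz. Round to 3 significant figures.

53.8 Hz

k = Gd⁴/(8D³N_a) = (79.7×10³)(4.5⁴)/(8·42.0³·17) = 3.2436 N/mm = 3243.6 N/m
Wire length L = πDN_a = π·42.0·17 = 2243.1 mm
m = ρ·(πd²/4)·L = 7850 × 15.904×10⁻⁶ m² × 2.2431 m = 0.28005 kg
f_n = ½√(k/m) = 0.5·√(3243.6/0.28005) = 0.5·√(11582) = 53.81 Hz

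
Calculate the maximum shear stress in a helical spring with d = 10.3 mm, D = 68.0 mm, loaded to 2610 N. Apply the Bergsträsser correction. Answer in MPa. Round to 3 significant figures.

Spring index C = D/d = 68.0/10.3 = 6.6019
K_B = (4C+2)/(4C−3) = 28.408/23.408 = 1.2136
τ₀ = 8FD/(πd³) = 8·2610·68.0/(π·10.3³) = 1.41984e+06/3432.9 = 413.6 MPa
τ_max = K·τ₀ = 1.2136 × 413.6 = 501.94 MPa

502 MPa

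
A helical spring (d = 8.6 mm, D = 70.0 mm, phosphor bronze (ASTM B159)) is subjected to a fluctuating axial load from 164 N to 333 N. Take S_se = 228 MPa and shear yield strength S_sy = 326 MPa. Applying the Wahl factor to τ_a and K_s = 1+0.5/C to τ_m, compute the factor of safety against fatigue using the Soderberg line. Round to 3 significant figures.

2.86

C = D/d = 70.0/8.6 = 8.1395; K_W = (4C−1)/(4C−4)+0.615/C = 1.1806; K_s = 1+0.5/C = 1.0614
F_a = (F_max−F_min)/2 = 84.5 N; F_m = (F_max+F_min)/2 = 248.5 N
τ_a = K_W·8F_aD/(πd³) = 1.1806 × 23.681 = 27.958 MPa
τ_m = K_s·8F_mD/(πd³) = 1.0614 × 69.642 = 73.92 MPa
Soderberg: 1/n_f = τ_a/S_se + τ_m/S_sy = 27.958/228 + 73.92/326 = 0.12262 + 0.22675 = 0.34937
n_f = 1/0.34937 = 2.862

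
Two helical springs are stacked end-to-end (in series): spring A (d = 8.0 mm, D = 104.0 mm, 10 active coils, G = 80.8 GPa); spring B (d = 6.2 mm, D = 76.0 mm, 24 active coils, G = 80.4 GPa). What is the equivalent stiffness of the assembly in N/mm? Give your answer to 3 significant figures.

1.02 N/mm

k_A = Gd⁴/(8D³N_a) = (80.8×10³)(8.0⁴)/(8·104.0³·10) = 3.6777 N/mm
k_B = Gd⁴/(8D³N_a) = (80.4×10³)(6.2⁴)/(8·76.0³·24) = 1.4096 N/mm
Series: 1/k_eq = 1/3.6777 + 1/1.4096 = 0.98135; k_eq = 1.019 N/mm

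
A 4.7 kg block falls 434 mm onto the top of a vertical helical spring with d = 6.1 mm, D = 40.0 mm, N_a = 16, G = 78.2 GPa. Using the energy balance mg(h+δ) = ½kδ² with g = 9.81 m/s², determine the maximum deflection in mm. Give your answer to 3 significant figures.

k = Gd⁴/(8D³N_a) = (78.2×10³)(6.1⁴)/(8·40.0³·16) = 13.217 N/mm
W = mg = 4.7 × 9.81 = 46.107 N
½kδ² − Wδ − Wh = 0 → δ = (W + √(W² + 2kWh))/k
δ = (46.107 + √(2125.9 + 528960))/13.217 = (46.107 + 728.76)/13.217 = 58.626 mm

58.6 mm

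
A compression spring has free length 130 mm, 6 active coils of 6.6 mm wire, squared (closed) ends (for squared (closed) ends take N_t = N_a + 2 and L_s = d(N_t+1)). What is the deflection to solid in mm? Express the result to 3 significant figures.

70.6 mm

N_t = 8; L_s = 6.6·9 = 59.4 mm
δ_solid = L₀ − L_s = 130 − 59.4 = 70.6 mm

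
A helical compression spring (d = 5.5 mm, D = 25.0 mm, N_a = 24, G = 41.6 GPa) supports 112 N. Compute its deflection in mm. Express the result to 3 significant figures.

8.83 mm

k = Gd⁴/(8D³N_a) = (41.6×10³)(5.5⁴)/(8·25.0³·24) = 12.689 N/mm
δ = F/k = 112 / 12.689 = 8.8266 mm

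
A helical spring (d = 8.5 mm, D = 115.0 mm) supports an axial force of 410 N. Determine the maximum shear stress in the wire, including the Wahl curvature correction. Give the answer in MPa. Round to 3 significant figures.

Spring index C = D/d = 115.0/8.5 = 13.5294
K_W = (4C−1)/(4C−4) + 0.615/C = 53.118/50.118 + 0.0455 = 1.1053
τ₀ = 8FD/(πd³) = 8·410·115.0/(π·8.5³) = 377200/1929.3 = 195.51 MPa
τ_max = K·τ₀ = 1.1053 × 195.51 = 216.1 MPa

216 MPa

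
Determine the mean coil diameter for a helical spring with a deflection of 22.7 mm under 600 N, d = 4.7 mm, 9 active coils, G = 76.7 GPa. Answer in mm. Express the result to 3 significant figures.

27.0 mm

Required rate k = F/δ = 600/22.7 = 26.432 N/mm
D = (Gd⁴/(8N_a·k))^(1/3) = (76.7×10³·4.7⁴/(8·9·26.432))^(1/3)
  = (19666.6)^(1/3) = 26.9925 mm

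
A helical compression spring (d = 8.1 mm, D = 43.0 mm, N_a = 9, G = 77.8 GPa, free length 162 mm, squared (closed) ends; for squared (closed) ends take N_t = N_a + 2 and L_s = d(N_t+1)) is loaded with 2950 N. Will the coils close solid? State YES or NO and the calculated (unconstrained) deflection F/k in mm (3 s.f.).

k = Gd⁴/(8D³N_a) = (77.8×10³)(8.1⁴)/(8·43.0³·9) = 58.503 N/mm
N_t = 11; L_s = 8.1·12 = 97.2 mm; δ_solid = L₀ − L_s = 162 − 97.2 = 64.8 mm
δ = F/k = 2950/58.503 = 50.424 mm
δ < δ_solid → spring does not go solid

NO, δ = 50.4 mm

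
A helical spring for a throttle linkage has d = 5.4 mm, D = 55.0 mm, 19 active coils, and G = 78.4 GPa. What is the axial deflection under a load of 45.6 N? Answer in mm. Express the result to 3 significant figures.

k = Gd⁴/(8D³N_a) = (78.4×10³)(5.4⁴)/(8·55.0³·19) = 2.6361 N/mm
δ = F/k = 45.6 / 2.6361 = 17.298 mm

17.3 mm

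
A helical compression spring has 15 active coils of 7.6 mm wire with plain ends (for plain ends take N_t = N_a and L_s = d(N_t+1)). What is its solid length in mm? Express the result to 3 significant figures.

122 mm

plain ends: N_t = N_a = 15
L_s = d·(N_t+1) = 7.6 × 16 = 121.6 mm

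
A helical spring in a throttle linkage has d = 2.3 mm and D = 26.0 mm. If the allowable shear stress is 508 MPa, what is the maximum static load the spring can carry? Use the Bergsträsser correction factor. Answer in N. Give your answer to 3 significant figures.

83.5 N

C = D/d = 26.0/2.3 = 11.3043
K_B = (4C+2)/(4C−3) = 47.217/42.217 = 1.1184
τ_max = K·8FD/(πd³) → F_max = τ_allow·πd³/(8DK)
F_max = 508·π·2.3³/(8·26.0·1.1184) = 19418/232.63 = 83.469 N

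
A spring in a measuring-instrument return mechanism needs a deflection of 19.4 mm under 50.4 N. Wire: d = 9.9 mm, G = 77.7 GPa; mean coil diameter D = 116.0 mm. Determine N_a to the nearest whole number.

Required rate k = F/δ = 50.4/19.4 = 2.5979 N/mm
N_a = Gd⁴/(8D³k) = (77.7×10³ × 9.9⁴)/(8 × 116.0³ × 2.5979)
    = 7.46383e+08 / 3.24409e+07 = 23.01 → 23 coils

23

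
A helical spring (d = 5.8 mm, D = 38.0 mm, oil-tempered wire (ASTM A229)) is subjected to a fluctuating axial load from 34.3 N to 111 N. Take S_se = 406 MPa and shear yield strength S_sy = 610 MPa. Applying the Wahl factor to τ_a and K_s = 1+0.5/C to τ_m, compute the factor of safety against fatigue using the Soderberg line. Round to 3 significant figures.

8.25

C = D/d = 38.0/5.8 = 6.5517; K_W = (4C−1)/(4C−4)+0.615/C = 1.2290; K_s = 1+0.5/C = 1.0763
F_a = (F_max−F_min)/2 = 38.35 N; F_m = (F_max+F_min)/2 = 72.65 N
τ_a = K_W·8F_aD/(πd³) = 1.2290 × 19.02 = 23.375 MPa
τ_m = K_s·8F_mD/(πd³) = 1.0763 × 36.031 = 38.781 MPa
Soderberg: 1/n_f = τ_a/S_se + τ_m/S_sy = 23.375/406 + 38.781/610 = 0.05757 + 0.06357 = 0.12115
n_f = 1/0.12115 = 8.254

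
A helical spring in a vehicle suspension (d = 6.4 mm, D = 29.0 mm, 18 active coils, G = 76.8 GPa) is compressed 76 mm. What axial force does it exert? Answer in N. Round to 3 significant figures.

2790 N

k = Gd⁴/(8D³N_a) = (76.8×10³)(6.4⁴)/(8·29.0³·18) = 36.688 N/mm
F = k·δ = 36.688 × 76 = 2788.3 N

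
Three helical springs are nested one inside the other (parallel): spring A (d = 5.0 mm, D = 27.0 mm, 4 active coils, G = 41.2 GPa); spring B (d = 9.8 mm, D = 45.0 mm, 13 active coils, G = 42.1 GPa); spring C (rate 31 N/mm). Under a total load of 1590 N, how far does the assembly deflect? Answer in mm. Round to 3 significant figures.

k_A = Gd⁴/(8D³N_a) = (41.2×10³)(5.0⁴)/(8·27.0³·4) = 40.882 N/mm
k_B = Gd⁴/(8D³N_a) = (42.1×10³)(9.8⁴)/(8·45.0³·13) = 40.975 N/mm
Parallel: k_eq = 40.882 + 40.975 + 31 = 112.86 N/mm
δ = F/k_eq = 1590/112.86 = 14.089 mm

14.1 mm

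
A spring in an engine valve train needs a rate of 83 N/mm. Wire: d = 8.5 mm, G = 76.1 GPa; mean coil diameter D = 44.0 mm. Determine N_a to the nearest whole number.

N_a = Gd⁴/(8D³k) = (76.1×10³ × 8.5⁴)/(8 × 44.0³ × 83)
    = 3.97247e+08 / 5.65622e+07 = 7.023 → 7 coils

7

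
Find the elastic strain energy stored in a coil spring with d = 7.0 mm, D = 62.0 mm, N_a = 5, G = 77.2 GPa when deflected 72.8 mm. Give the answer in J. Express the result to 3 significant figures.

k = Gd⁴/(8D³N_a) = (77.2×10³)(7.0⁴)/(8·62.0³·5) = 19.443 N/mm
U = ½kδ² = 0.5 × 19.443 × 72.8² = 51524 N·mm = 51.524 J

51.5 J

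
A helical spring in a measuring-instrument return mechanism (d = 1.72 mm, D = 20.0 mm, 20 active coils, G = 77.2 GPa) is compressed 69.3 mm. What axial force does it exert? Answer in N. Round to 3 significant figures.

36.6 N

k = Gd⁴/(8D³N_a) = (77.2×10³)(1.72⁴)/(8·20.0³·20) = 0.52786 N/mm
F = k·δ = 0.52786 × 69.3 = 36.581 N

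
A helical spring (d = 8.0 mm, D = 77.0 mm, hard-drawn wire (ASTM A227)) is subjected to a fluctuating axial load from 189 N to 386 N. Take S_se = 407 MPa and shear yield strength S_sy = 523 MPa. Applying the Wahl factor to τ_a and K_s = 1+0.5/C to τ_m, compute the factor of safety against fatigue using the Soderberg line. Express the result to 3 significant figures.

C = D/d = 77.0/8.0 = 9.6250; K_W = (4C−1)/(4C−4)+0.615/C = 1.1509; K_s = 1+0.5/C = 1.0519
F_a = (F_max−F_min)/2 = 98.5 N; F_m = (F_max+F_min)/2 = 287.5 N
τ_a = K_W·8F_aD/(πd³) = 1.1509 × 37.722 = 43.413 MPa
τ_m = K_s·8F_mD/(πd³) = 1.0519 × 110.1 = 115.82 MPa
Soderberg: 1/n_f = τ_a/S_se + τ_m/S_sy = 43.413/407 + 115.82/523 = 0.10667 + 0.22146 = 0.32812
n_f = 1/0.32812 = 3.048

3.05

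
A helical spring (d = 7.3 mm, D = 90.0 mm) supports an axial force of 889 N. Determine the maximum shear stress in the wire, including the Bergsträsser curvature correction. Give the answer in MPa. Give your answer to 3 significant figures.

Spring index C = D/d = 90.0/7.3 = 12.3288
K_B = (4C+2)/(4C−3) = 51.315/46.315 = 1.1080
τ₀ = 8FD/(πd³) = 8·889·90.0/(π·7.3³) = 640080/1222.1 = 523.74 MPa
τ_max = K·τ₀ = 1.1080 × 523.74 = 580.28 MPa

580 MPa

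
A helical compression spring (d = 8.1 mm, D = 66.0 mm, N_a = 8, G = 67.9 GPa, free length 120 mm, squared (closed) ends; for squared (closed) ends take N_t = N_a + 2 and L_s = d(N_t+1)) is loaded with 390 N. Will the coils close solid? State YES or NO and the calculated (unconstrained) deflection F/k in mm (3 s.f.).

NO, δ = 24.6 mm

k = Gd⁴/(8D³N_a) = (67.9×10³)(8.1⁴)/(8·66.0³·8) = 15.885 N/mm
N_t = 10; L_s = 8.1·11 = 89.1 mm; δ_solid = L₀ − L_s = 120 − 89.1 = 30.9 mm
δ = F/k = 390/15.885 = 24.551 mm
δ < δ_solid → spring does not go solid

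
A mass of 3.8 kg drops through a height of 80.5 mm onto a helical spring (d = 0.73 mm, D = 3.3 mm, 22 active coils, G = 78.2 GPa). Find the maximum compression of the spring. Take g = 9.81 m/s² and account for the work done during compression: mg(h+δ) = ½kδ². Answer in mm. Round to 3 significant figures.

k = Gd⁴/(8D³N_a) = (78.2×10³)(0.73⁴)/(8·3.3³·22) = 3.5111 N/mm
W = mg = 3.8 × 9.81 = 37.278 N
½kδ² − Wδ − Wh = 0 → δ = (W + √(W² + 2kWh))/k
δ = (37.278 + √(1389.6 + 21072.8))/3.5111 = (37.278 + 149.87)/3.5111 = 53.303 mm

53.3 mm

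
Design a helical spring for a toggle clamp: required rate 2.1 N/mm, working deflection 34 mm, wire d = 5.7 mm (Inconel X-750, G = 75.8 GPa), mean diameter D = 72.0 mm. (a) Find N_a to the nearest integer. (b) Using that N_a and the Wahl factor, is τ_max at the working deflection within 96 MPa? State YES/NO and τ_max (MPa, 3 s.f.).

(a) 13 coils; (b) YES, τ_max = 77.2 MPa

N_a = Gd⁴/(8D³k) = (75.8×10³)(5.7⁴)/(8·72.0³·2.1) = 12.76 → N_a = 13
Actual rate k = Gd⁴/(8D³·13) = 2.0613 N/mm
Working load F = kδ = 2.0613·34 = 70.084 N
C = 72.0/5.7 = 12.6316; K_W = (4C−1)/(4C−4)+0.615/C = 1.1132
τ_max = K_W·8FD/(πd³) = 1.1132·69.385 = 77.237 MPa
τ_max ≤ 96 MPa → acceptable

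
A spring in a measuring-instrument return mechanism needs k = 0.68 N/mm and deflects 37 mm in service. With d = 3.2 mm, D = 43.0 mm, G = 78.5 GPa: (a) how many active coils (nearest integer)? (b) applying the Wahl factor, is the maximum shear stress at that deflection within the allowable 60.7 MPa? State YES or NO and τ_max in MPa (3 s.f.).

(a) 19 coils; (b) NO, τ_max = 93.1 MPa

N_a = Gd⁴/(8D³k) = (78.5×10³)(3.2⁴)/(8·43.0³·0.68) = 19.03 → N_a = 19
Actual rate k = Gd⁴/(8D³·19) = 0.68112 N/mm
Working load F = kδ = 0.68112·37 = 25.201 N
C = 43.0/3.2 = 13.4375; K_W = (4C−1)/(4C−4)+0.615/C = 1.1061
τ_max = K_W·8FD/(πd³) = 1.1061·84.213 = 93.146 MPa
τ_max > 60.7 MPa → exceeds allowable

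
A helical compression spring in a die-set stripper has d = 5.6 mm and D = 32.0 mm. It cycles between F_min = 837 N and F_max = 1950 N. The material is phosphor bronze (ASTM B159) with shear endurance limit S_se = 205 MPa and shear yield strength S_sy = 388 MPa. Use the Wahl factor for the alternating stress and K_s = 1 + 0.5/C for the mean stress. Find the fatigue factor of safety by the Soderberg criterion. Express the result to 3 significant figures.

0.293

C = D/d = 32.0/5.6 = 5.7143; K_W = (4C−1)/(4C−4)+0.615/C = 1.2667; K_s = 1+0.5/C = 1.0875
F_a = (F_max−F_min)/2 = 556.5 N; F_m = (F_max+F_min)/2 = 1393.5 N
τ_a = K_W·8F_aD/(πd³) = 1.2667 × 258.22 = 327.09 MPa
τ_m = K_s·8F_mD/(πd³) = 1.0875 × 646.6 = 703.17 MPa
Soderberg: 1/n_f = τ_a/S_se + τ_m/S_sy = 327.09/205 + 703.17/388 = 1.59557 + 1.81230 = 3.4079
n_f = 1/3.4079 = 0.2934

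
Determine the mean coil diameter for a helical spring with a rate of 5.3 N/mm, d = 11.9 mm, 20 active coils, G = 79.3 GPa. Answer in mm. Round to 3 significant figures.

D = (Gd⁴/(8N_a·k))^(1/3) = (79.3×10³·11.9⁴/(8·20·5.3))^(1/3)
  = (1.87528e+06)^(1/3) = 123.3167 mm

123 mm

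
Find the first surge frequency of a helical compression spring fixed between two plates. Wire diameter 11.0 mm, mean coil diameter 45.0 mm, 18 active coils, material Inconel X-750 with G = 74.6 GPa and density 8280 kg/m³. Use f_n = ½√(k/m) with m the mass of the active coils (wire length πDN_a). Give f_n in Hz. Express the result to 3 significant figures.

k = Gd⁴/(8D³N_a) = (74.6×10³)(11.0⁴)/(8·45.0³·18) = 83.236 N/mm = 83236 N/m
Wire length L = πDN_a = π·45.0·18 = 2544.7 mm
m = ρ·(πd²/4)·L = 8280 × 95.033×10⁻⁶ m² × 2.5447 m = 2.0024 kg
f_n = ½√(k/m) = 0.5·√(83236/2.0024) = 0.5·√(41569) = 101.94 Hz

102 Hz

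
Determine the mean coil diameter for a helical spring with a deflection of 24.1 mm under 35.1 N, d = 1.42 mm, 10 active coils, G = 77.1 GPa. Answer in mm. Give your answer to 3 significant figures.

Required rate k = F/δ = 35.1/24.1 = 1.4564 N/mm
D = (Gd⁴/(8N_a·k))^(1/3) = (77.1×10³·1.42⁴/(8·10·1.4564))^(1/3)
  = (2690.47)^(1/3) = 13.9084 mm

13.9 mm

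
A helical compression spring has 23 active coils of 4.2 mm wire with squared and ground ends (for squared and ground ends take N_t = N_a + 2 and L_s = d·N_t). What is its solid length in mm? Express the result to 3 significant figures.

squared and ground ends: N_t = N_a + 2 = 23 + 2 = 25
L_s = d·N_t = 4.2 × 25 = 105 mm

105 mm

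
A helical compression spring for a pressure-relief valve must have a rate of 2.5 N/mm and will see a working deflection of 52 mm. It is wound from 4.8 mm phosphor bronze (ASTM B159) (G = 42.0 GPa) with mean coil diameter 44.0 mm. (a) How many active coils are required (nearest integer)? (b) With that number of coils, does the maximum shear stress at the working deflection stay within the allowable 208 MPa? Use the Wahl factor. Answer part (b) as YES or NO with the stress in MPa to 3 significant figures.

N_a = Gd⁴/(8D³k) = (42.0×10³)(4.8⁴)/(8·44.0³·2.5) = 13.09 → N_a = 13
Actual rate k = Gd⁴/(8D³·13) = 2.5167 N/mm
Working load F = kδ = 2.5167·52 = 130.87 N
C = 44.0/4.8 = 9.1667; K_W = (4C−1)/(4C−4)+0.615/C = 1.1589
τ_max = K_W·8FD/(πd³) = 1.1589·132.59 = 153.66 MPa
τ_max ≤ 208 MPa → acceptable

(a) 13 coils; (b) YES, τ_max = 154 MPa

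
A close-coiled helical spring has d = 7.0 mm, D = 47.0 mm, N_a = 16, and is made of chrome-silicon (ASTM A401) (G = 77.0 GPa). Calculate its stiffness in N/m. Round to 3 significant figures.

k = Gd⁴/(8D³N_a) = (77.0×10³ × 7.0⁴) / (8 × 47.0³ × 16)
  = 1.84877e+08 / 1.32893e+07 = 13.912 N/mm = 13912 N/m

13900 N/m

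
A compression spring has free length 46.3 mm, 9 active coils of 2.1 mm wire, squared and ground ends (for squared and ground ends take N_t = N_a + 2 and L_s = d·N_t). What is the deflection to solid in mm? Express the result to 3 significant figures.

23.2 mm

N_t = 11; L_s = 2.1·11 = 23.1 mm
δ_solid = L₀ − L_s = 46.3 − 23.1 = 23.2 mm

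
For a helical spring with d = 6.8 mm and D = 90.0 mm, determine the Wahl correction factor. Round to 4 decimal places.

C = D/d = 90.0/6.8 = 13.2353
K_W = (4C−1)/(4C−4) + 0.615/C = 51.941/48.941 + 0.0465 = 1.1078

1.1078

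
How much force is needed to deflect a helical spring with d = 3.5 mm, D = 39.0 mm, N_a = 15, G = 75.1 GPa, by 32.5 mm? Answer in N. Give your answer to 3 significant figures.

51.5 N

k = Gd⁴/(8D³N_a) = (75.1×10³)(3.5⁴)/(8·39.0³·15) = 1.5832 N/mm
F = k·δ = 1.5832 × 32.5 = 51.454 N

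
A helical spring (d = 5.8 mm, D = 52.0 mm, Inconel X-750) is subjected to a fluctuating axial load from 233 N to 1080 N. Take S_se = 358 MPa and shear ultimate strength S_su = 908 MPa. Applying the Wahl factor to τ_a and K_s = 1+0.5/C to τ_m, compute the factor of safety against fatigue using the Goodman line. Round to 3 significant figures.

0.689

C = D/d = 52.0/5.8 = 8.9655; K_W = (4C−1)/(4C−4)+0.615/C = 1.1628; K_s = 1+0.5/C = 1.0558
F_a = (F_max−F_min)/2 = 423.5 N; F_m = (F_max+F_min)/2 = 656.5 N
τ_a = K_W·8F_aD/(πd³) = 1.1628 × 287.42 = 334.2 MPa
τ_m = K_s·8F_mD/(πd³) = 1.0558 × 445.55 = 470.4 MPa
Goodman: 1/n_f = τ_a/S_se + τ_m/S_su = 334.2/358 + 470.4/908 = 0.93351 + 0.51806 = 1.4516
n_f = 1/1.4516 = 0.6889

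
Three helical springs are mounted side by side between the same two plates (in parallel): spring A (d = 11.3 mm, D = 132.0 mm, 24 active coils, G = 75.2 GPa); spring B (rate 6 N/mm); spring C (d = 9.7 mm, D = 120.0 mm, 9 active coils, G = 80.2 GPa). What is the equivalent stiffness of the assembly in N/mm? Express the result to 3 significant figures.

14.5 N/mm

k_A = Gd⁴/(8D³N_a) = (75.2×10³)(11.3⁴)/(8·132.0³·24) = 2.7766 N/mm
k_C = Gd⁴/(8D³N_a) = (80.2×10³)(9.7⁴)/(8·120.0³·9) = 5.7067 N/mm
Parallel: k_eq = 2.7766 + 6 + 5.7067 = 14.483 N/mm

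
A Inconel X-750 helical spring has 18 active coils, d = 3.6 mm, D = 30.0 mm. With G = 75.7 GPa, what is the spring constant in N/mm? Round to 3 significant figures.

k = Gd⁴/(8D³N_a) = (75.7×10³ × 3.6⁴) / (8 × 30.0³ × 18)
  = 1.27147e+07 / 3.888e+06 = 3.2702 N/mm

3.27 N/mm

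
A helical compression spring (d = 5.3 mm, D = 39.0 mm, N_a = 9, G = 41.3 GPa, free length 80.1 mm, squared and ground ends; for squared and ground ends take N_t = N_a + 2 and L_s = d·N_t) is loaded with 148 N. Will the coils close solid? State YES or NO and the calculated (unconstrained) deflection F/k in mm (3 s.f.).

NO, δ = 19.4 mm

k = Gd⁴/(8D³N_a) = (41.3×10³)(5.3⁴)/(8·39.0³·9) = 7.63 N/mm
N_t = 11; L_s = 5.3·11 = 58.3 mm; δ_solid = L₀ − L_s = 80.1 − 58.3 = 21.8 mm
δ = F/k = 148/7.63 = 19.397 mm
δ < δ_solid → spring does not go solid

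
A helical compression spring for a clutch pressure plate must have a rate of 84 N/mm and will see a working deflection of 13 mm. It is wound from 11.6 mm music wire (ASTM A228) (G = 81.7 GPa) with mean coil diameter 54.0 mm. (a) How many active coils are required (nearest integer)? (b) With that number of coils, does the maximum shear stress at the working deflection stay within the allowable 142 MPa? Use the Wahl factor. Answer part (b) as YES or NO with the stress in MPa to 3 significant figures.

N_a = Gd⁴/(8D³k) = (81.7×10³)(11.6⁴)/(8·54.0³·84) = 13.98 → N_a = 14
Actual rate k = Gd⁴/(8D³·14) = 83.879 N/mm
Working load F = kδ = 83.879·13 = 1090.4 N
C = 54.0/11.6 = 4.6552; K_W = (4C−1)/(4C−4)+0.615/C = 1.3373
τ_max = K_W·8FD/(πd³) = 1.3373·96.063 = 128.47 MPa
τ_max ≤ 142 MPa → acceptable

(a) 14 coils; (b) YES, τ_max = 128 MPa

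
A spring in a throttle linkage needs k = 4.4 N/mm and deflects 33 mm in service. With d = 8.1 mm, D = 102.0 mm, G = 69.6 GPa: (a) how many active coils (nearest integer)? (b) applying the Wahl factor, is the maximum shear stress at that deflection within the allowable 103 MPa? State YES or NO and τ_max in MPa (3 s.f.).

(a) 8 coils; (b) YES, τ_max = 79.2 MPa

N_a = Gd⁴/(8D³k) = (69.6×10³)(8.1⁴)/(8·102.0³·4.4) = 8.021 → N_a = 8
Actual rate k = Gd⁴/(8D³·8) = 4.4113 N/mm
Working load F = kδ = 4.4113·33 = 145.57 N
C = 102.0/8.1 = 12.5926; K_W = (4C−1)/(4C−4)+0.615/C = 1.1135
τ_max = K_W·8FD/(πd³) = 1.1135·71.149 = 79.227 MPa
τ_max ≤ 103 MPa → acceptable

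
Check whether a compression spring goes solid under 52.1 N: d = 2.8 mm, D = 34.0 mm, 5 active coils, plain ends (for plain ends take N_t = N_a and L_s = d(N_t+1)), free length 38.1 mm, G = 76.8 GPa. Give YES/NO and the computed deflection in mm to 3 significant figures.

k = Gd⁴/(8D³N_a) = (76.8×10³)(2.8⁴)/(8·34.0³·5) = 3.0026 N/mm
N_t = 5; L_s = 2.8·6 = 16.8 mm; δ_solid = L₀ − L_s = 38.1 − 16.8 = 21.3 mm
δ = F/k = 52.1/3.0026 = 17.352 mm
δ < δ_solid → spring does not go solid

NO, δ = 17.4 mm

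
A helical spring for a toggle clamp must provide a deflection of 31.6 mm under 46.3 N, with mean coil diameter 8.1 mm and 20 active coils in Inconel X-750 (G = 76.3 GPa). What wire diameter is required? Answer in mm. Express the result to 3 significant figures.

1.13 mm

Required rate k = F/δ = 46.3/31.6 = 1.4652 N/mm
d = (8D³N_a·k / G)^(1/4) = (8·8.1³·20·1.4652 / (76.3×10³))^0.25
  = (1.6328)^0.25 = 1.1304 mm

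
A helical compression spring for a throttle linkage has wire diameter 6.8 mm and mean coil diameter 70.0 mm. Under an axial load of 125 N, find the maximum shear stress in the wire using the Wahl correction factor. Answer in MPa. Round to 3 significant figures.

80.8 MPa

Spring index C = D/d = 70.0/6.8 = 10.2941
K_W = (4C−1)/(4C−4) + 0.615/C = 40.176/37.176 + 0.0597 = 1.1404
τ₀ = 8FD/(πd³) = 8·125·70.0/(π·6.8³) = 70000/987.82 = 70.863 MPa
τ_max = K·τ₀ = 1.1404 × 70.863 = 80.815 MPa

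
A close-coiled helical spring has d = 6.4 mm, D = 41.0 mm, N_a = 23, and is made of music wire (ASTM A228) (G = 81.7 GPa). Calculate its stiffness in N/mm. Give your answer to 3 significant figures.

10.8 N/mm

k = Gd⁴/(8D³N_a) = (81.7×10³ × 6.4⁴) / (8 × 41.0³ × 23)
  = 1.3707e+08 / 1.26815e+07 = 10.809 N/mm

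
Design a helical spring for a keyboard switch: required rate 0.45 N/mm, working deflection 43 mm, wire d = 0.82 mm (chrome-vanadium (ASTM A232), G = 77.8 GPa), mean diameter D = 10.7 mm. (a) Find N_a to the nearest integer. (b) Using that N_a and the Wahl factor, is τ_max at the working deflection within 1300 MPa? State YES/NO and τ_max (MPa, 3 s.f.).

N_a = Gd⁴/(8D³k) = (77.8×10³)(0.82⁴)/(8·10.7³·0.45) = 7.976 → N_a = 8
Actual rate k = Gd⁴/(8D³·8) = 0.44865 N/mm
Working load F = kδ = 0.44865·43 = 19.292 N
C = 10.7/0.82 = 13.0488; K_W = (4C−1)/(4C−4)+0.615/C = 1.1094
τ_max = K_W·8FD/(πd³) = 1.1094·953.35 = 1057.6 MPa
τ_max ≤ 1300 MPa → acceptable

(a) 8 coils; (b) YES, τ_max = 1060 MPa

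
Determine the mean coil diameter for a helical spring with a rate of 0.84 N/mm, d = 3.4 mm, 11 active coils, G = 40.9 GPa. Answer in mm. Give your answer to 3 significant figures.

D = (Gd⁴/(8N_a·k))^(1/3) = (40.9×10³·3.4⁴/(8·11·0.84))^(1/3)
  = (73939.6)^(1/3) = 41.9719 mm

42.0 mm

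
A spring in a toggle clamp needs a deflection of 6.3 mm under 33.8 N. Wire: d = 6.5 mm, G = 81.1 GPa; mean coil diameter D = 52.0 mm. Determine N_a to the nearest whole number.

Required rate k = F/δ = 33.8/6.3 = 5.3651 N/mm
N_a = Gd⁴/(8D³k) = (81.1×10³ × 6.5⁴)/(8 × 52.0³ × 5.3651)
    = 1.44769e+08 / 6.03498e+06 = 23.99 → 24 coils

24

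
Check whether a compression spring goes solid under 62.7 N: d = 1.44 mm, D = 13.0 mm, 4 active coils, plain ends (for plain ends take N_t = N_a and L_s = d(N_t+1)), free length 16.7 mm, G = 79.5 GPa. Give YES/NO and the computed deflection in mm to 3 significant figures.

YES, δ = 12.9 mm

k = Gd⁴/(8D³N_a) = (79.5×10³)(1.44⁴)/(8·13.0³·4) = 4.8622 N/mm
N_t = 4; L_s = 1.44·5 = 7.2 mm; δ_solid = L₀ − L_s = 16.7 − 7.2 = 9.5 mm
δ = F/k = 62.7/4.8622 = 12.895 mm
δ ≥ δ_solid → spring goes solid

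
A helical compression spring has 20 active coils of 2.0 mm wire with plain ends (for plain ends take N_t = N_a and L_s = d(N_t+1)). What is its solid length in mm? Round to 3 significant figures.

plain ends: N_t = N_a = 20
L_s = d·(N_t+1) = 2.0 × 21 = 42 mm

42.0 mm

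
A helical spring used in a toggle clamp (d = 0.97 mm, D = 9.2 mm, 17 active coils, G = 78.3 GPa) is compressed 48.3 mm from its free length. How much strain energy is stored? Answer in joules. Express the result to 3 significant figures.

k = Gd⁴/(8D³N_a) = (78.3×10³)(0.97⁴)/(8·9.2³·17) = 0.65456 N/mm
U = ½kδ² = 0.5 × 0.65456 × 48.3² = 763.5 N·mm = 0.7635 J

0.764 J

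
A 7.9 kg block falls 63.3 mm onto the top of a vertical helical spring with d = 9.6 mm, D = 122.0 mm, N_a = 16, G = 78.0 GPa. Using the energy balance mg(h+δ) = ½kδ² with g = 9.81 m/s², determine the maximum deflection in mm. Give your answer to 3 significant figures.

91.9 mm

k = Gd⁴/(8D³N_a) = (78.0×10³)(9.6⁴)/(8·122.0³·16) = 2.8503 N/mm
W = mg = 7.9 × 9.81 = 77.499 N
½kδ² − Wδ − Wh = 0 → δ = (W + √(W² + 2kWh))/k
δ = (77.499 + √(6006.1 + 27965.3))/2.8503 = (77.499 + 184.31)/2.8503 = 91.854 mm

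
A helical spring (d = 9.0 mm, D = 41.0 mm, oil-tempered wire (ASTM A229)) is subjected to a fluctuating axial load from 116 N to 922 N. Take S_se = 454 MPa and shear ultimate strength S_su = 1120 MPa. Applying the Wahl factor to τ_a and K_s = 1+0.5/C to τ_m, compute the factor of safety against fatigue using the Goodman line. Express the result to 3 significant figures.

4.09

C = D/d = 41.0/9.0 = 4.5556; K_W = (4C−1)/(4C−4)+0.615/C = 1.3459; K_s = 1+0.5/C = 1.1098
F_a = (F_max−F_min)/2 = 403 N; F_m = (F_max+F_min)/2 = 519 N
τ_a = K_W·8F_aD/(πd³) = 1.3459 × 57.717 = 77.683 MPa
τ_m = K_s·8F_mD/(πd³) = 1.1098 × 74.33 = 82.488 MPa
Goodman: 1/n_f = τ_a/S_se + τ_m/S_su = 77.683/454 + 82.488/1120 = 0.17111 + 0.07365 = 0.24476
n_f = 1/0.24476 = 4.086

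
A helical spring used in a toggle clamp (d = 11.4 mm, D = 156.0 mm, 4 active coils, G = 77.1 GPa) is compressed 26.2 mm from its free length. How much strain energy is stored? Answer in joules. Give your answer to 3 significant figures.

3.68 J

k = Gd⁴/(8D³N_a) = (77.1×10³)(11.4⁴)/(8·156.0³·4) = 10.719 N/mm
U = ½kδ² = 0.5 × 10.719 × 26.2² = 3678.9 N·mm = 3.6789 J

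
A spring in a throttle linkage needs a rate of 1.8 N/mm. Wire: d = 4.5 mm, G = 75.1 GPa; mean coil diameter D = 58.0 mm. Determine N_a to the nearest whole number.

11

N_a = Gd⁴/(8D³k) = (75.1×10³ × 4.5⁴)/(8 × 58.0³ × 1.8)
    = 3.07957e+07 / 2.80961e+06 = 10.96 → 11 coils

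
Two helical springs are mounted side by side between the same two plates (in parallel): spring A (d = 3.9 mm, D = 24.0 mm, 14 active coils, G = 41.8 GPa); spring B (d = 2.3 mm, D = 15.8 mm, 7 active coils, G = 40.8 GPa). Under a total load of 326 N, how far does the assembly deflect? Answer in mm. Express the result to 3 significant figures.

k_A = Gd⁴/(8D³N_a) = (41.8×10³)(3.9⁴)/(8·24.0³·14) = 6.2457 N/mm
k_B = Gd⁴/(8D³N_a) = (40.8×10³)(2.3⁴)/(8·15.8³·7) = 5.1691 N/mm
Parallel: k_eq = 6.2457 + 5.1691 = 11.415 N/mm
δ = F/k_eq = 326/11.415 = 28.559 mm

28.6 mm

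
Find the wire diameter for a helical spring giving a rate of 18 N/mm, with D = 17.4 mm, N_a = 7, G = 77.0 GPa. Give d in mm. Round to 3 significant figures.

d = (8D³N_a·k / G)^(1/4) = (8·17.4³·7·18 / (77.0×10³))^0.25
  = (68.963)^0.25 = 2.8817 mm

2.88 mm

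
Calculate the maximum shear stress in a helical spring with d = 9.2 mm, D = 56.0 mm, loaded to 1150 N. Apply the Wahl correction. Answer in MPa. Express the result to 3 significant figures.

263 MPa

Spring index C = D/d = 56.0/9.2 = 6.0870
K_W = (4C−1)/(4C−4) + 0.615/C = 23.348/20.348 + 0.1010 = 1.2485
τ₀ = 8FD/(πd³) = 8·1150·56.0/(π·9.2³) = 515200/2446.3 = 210.6 MPa
τ_max = K·τ₀ = 1.2485 × 210.6 = 262.93 MPa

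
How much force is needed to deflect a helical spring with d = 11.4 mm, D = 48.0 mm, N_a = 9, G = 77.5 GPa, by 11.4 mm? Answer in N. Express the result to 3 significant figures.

1870 N

k = Gd⁴/(8D³N_a) = (77.5×10³)(11.4⁴)/(8·48.0³·9) = 164.39 N/mm
F = k·δ = 164.39 × 11.4 = 1874 N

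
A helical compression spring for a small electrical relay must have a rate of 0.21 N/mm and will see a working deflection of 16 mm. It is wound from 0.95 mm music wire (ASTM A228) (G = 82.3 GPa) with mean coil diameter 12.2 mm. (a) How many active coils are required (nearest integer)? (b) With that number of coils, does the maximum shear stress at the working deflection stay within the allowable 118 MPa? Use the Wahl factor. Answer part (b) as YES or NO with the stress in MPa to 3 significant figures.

N_a = Gd⁴/(8D³k) = (82.3×10³)(0.95⁴)/(8·12.2³·0.21) = 21.97 → N_a = 22
Actual rate k = Gd⁴/(8D³·22) = 0.20975 N/mm
Working load F = kδ = 0.20975·16 = 3.356 N
C = 12.2/0.95 = 12.8421; K_W = (4C−1)/(4C−4)+0.615/C = 1.1112
τ_max = K_W·8FD/(πd³) = 1.1112·121.6 = 135.13 MPa
τ_max > 118 MPa → exceeds allowable

(a) 22 coils; (b) NO, τ_max = 135 MPa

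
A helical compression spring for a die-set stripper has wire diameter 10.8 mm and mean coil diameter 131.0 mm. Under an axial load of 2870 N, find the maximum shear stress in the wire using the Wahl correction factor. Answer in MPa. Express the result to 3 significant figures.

Spring index C = D/d = 131.0/10.8 = 12.1296
K_W = (4C−1)/(4C−4) + 0.615/C = 47.519/44.519 + 0.0507 = 1.1181
τ₀ = 8FD/(πd³) = 8·2870·131.0/(π·10.8³) = 3.00776e+06/3957.5 = 760.01 MPa
τ_max = K·τ₀ = 1.1181 × 760.01 = 849.76 MPa

850 MPa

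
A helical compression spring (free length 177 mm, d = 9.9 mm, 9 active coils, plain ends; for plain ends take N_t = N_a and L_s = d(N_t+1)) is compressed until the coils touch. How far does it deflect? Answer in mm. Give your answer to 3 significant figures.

78.0 mm

N_t = 9; L_s = 9.9·10 = 99 mm
δ_solid = L₀ − L_s = 177 − 99 = 78 mm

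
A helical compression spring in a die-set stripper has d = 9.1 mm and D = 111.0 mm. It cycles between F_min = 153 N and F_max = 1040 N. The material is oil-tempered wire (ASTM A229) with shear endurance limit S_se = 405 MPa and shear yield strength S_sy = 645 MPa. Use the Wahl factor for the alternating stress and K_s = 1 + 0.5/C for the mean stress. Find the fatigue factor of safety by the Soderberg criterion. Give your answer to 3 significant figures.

1.22

C = D/d = 111.0/9.1 = 12.1978; K_W = (4C−1)/(4C−4)+0.615/C = 1.1174; K_s = 1+0.5/C = 1.0410
F_a = (F_max−F_min)/2 = 443.5 N; F_m = (F_max+F_min)/2 = 596.5 N
τ_a = K_W·8F_aD/(πd³) = 1.1174 × 166.35 = 185.88 MPa
τ_m = K_s·8F_mD/(πd³) = 1.0410 × 223.74 = 232.91 MPa
Soderberg: 1/n_f = τ_a/S_se + τ_m/S_sy = 185.88/405 + 232.91/645 = 0.45897 + 0.36111 = 0.82008
n_f = 1/0.82008 = 1.219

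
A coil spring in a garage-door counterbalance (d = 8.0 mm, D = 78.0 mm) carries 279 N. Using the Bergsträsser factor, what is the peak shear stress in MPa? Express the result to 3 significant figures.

Spring index C = D/d = 78.0/8.0 = 9.7500
K_B = (4C+2)/(4C−3) = 41.000/36.000 = 1.1389
τ₀ = 8FD/(πd³) = 8·279·78.0/(π·8.0³) = 174096/1608.5 = 108.24 MPa
τ_max = K·τ₀ = 1.1389 × 108.24 = 123.27 MPa

123 MPa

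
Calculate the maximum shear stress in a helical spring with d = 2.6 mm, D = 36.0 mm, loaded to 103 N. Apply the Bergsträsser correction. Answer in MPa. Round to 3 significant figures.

589 MPa

Spring index C = D/d = 36.0/2.6 = 13.8462
K_B = (4C+2)/(4C−3) = 57.385/52.385 = 1.0954
τ₀ = 8FD/(πd³) = 8·103·36.0/(π·2.6³) = 29664/55.217 = 537.23 MPa
τ_max = K·τ₀ = 1.0954 × 537.23 = 588.51 MPa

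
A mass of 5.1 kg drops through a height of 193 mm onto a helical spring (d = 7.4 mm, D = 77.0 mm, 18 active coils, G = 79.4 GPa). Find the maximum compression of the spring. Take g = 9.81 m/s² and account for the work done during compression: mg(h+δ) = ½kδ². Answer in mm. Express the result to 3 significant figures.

88.1 mm

k = Gd⁴/(8D³N_a) = (79.4×10³)(7.4⁴)/(8·77.0³·18) = 3.6217 N/mm
W = mg = 5.1 × 9.81 = 50.031 N
½kδ² − Wδ − Wh = 0 → δ = (W + √(W² + 2kWh))/k
δ = (50.031 + √(2503.1 + 69942.2))/3.6217 = (50.031 + 269.16)/3.6217 = 88.132 mm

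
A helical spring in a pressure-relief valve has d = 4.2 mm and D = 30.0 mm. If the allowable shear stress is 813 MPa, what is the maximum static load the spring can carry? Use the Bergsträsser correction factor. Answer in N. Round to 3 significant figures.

C = D/d = 30.0/4.2 = 7.1429
K_B = (4C+2)/(4C−3) = 30.571/25.571 = 1.1955
τ_max = K·8FD/(πd³) → F_max = τ_allow·πd³/(8DK)
F_max = 813·π·4.2³/(8·30.0·1.1955) = 1.8923e+05/286.93 = 659.5 N

660 N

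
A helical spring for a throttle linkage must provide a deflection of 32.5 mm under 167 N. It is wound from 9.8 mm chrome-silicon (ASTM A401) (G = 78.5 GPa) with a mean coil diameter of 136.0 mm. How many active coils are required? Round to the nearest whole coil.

Required rate k = F/δ = 167/32.5 = 5.1385 N/mm
N_a = Gd⁴/(8D³k) = (78.5×10³ × 9.8⁴)/(8 × 136.0³ × 5.1385)
    = 7.24059e+08 / 1.03405e+08 = 7.002 → 7 coils

7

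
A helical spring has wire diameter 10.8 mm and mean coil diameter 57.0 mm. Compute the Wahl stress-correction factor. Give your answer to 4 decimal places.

1.2919

C = D/d = 57.0/10.8 = 5.2778
K_W = (4C−1)/(4C−4) + 0.615/C = 20.111/17.111 + 0.1165 = 1.2919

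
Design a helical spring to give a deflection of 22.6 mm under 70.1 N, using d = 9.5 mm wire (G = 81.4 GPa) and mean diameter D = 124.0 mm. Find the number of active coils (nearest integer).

14

Required rate k = F/δ = 70.1/22.6 = 3.1018 N/mm
N_a = Gd⁴/(8D³k) = (81.4×10³ × 9.5⁴)/(8 × 124.0³ × 3.1018)
    = 6.63008e+08 / 4.73113e+07 = 14.01 → 14 coils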